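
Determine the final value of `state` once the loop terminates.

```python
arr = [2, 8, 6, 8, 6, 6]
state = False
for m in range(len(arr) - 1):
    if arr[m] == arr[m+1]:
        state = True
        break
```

Let's trace through this code step by step.

Initialize: arr = [2, 8, 6, 8, 6, 6]
Initialize: state = False
Entering loop: for m in range(len(arr) - 1):
After iteration 1: m = 0, state = False
After iteration 2: m = 1, state = False
After iteration 3: m = 2, state = False
After iteration 4: m = 3, state = False
After iteration 5: m = 4, state = True
Loop ends.

Final answer: True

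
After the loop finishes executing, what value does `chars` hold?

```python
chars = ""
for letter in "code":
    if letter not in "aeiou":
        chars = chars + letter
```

Let's trace through this code step by step.

Initialize: chars = ''
Entering loop: for letter in "code":
After iteration 1: letter = 'c', chars = 'c'
After iteration 2: letter = 'o', chars = 'c'
After iteration 3: letter = 'd', chars = 'cd'
After iteration 4: letter = 'e', chars = 'cd'
Loop ends.

Final answer: 'cd'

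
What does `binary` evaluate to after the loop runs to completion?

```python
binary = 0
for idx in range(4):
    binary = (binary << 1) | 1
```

Let's trace through this code step by step.

Initialize: binary = 0
Entering loop: for idx in range(4):
After iteration 1: idx = 0, binary = 1
After iteration 2: idx = 1, binary = 3
After iteration 3: idx = 2, binary = 7
After iteration 4: idx = 3, binary = 15
Loop ends.

Final answer: 15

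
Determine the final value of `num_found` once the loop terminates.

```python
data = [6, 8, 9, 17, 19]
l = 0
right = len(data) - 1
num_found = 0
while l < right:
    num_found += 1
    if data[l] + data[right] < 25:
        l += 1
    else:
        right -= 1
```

Let's trace through this code step by step.

Initialize: data = [6, 8, 9, 17, 19]
Initialize: l = 0
Initialize: right = 4
Initialize: num_found = 0
Entering loop: while l < right:
After iteration 1: l = 0, right = 3, num_found = 1
After iteration 2: l = 1, right = 3, num_found = 2
After iteration 3: l = 1, right = 2, num_found = 3
After iteration 4: l = 2, right = 2, num_found = 4
Loop ends.

Final answer: 4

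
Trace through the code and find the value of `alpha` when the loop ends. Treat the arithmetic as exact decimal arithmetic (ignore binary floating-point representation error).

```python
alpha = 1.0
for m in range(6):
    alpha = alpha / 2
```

Let's trace through this code step by step.

Initialize: alpha = 1.0
Entering loop: for m in range(6):
After iteration 1: m = 0, alpha = 0.5
After iteration 2: m = 1, alpha = 0.25
After iteration 3: m = 2, alpha = 0.125
After iteration 4: m = 3, alpha = 0.0625
After iteration 5: m = 4, alpha = 0.03125
After iteration 6: m = 5, alpha = 0.015625
Loop ends.

Final answer: 0.015625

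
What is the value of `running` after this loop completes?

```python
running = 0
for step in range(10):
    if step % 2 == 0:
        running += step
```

Let's trace through this code step by step.

Initialize: running = 0
Entering loop: for step in range(10):
After iteration 1: step = 0, running = 0
After iteration 2: step = 1, running = 0
After iteration 3: step = 2, running = 2
After iteration 4: step = 3, running = 2
After iteration 5: step = 4, running = 6
After iteration 6: step = 5, running = 6
After iteration 7: step = 6, running = 12
After iteration 8: step = 7, running = 12
After iteration 9: step = 8, running = 20
After iteration 10: step = 9, running = 20
Loop ends.

Final answer: 20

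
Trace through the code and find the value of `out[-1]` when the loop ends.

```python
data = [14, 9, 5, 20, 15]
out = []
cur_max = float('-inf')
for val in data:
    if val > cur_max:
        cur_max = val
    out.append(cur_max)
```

Let's trace through this code step by step.

Initialize: data = [14, 9, 5, 20, 15]
Initialize: out = []
Initialize: cur_max = -inf
Entering loop: for val in data:
After iteration 1: val = 14, out = [14], cur_max = 14
After iteration 2: val = 9, out = [14, 14], cur_max = 14
After iteration 3: val = 5, out = [14, 14, 14], cur_max = 14
After iteration 4: val = 20, out = [14, 14, 14, 20], cur_max = 20
After iteration 5: val = 15, out = [14, 14, 14, 20, 20], cur_max = 20
Loop ends.
out[-1] = 20

Final answer: 20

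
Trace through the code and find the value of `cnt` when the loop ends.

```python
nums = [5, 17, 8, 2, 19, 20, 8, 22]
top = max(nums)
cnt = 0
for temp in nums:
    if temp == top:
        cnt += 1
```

Let's trace through this code step by step.

Initialize: nums = [5, 17, 8, 2, 19, 20, 8, 22]
Initialize: top = 22
Initialize: cnt = 0
Entering loop: for temp in nums:
After iteration 1: temp = 5, cnt = 0
After iteration 2: temp = 17, cnt = 0
After iteration 3: temp = 8, cnt = 0
After iteration 4: temp = 2, cnt = 0
After iteration 5: temp = 19, cnt = 0
After iteration 6: temp = 20, cnt = 0
After iteration 7: temp = 8, cnt = 0
After iteration 8: temp = 22, cnt = 1
Loop ends.

Final answer: 1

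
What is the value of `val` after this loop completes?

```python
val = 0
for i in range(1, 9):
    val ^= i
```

Let's trace through this code step by step.

Initialize: val = 0
Entering loop: for i in range(1, 9):
After iteration 1: i = 1, val = 1
After iteration 2: i = 2, val = 3
After iteration 3: i = 3, val = 0
After iteration 4: i = 4, val = 4
After iteration 5: i = 5, val = 1
After iteration 6: i = 6, val = 7
After iteration 7: i = 7, val = 0
After iteration 8: i = 8, val = 8
Loop ends.

Final answer: 8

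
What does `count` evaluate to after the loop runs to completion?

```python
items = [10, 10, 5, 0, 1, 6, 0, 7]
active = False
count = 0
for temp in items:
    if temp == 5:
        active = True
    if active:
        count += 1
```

Let's trace through this code step by step.

Initialize: items = [10, 10, 5, 0, 1, 6, 0, 7]
Initialize: active = False
Initialize: count = 0
Entering loop: for temp in items:
After iteration 1: temp = 10, active = False, count = 0
After iteration 2: temp = 10, active = False, count = 0
After iteration 3: temp = 5, active = True, count = 1
After iteration 4: temp = 0, active = True, count = 2
After iteration 5: temp = 1, active = True, count = 3
After iteration 6: temp = 6, active = True, count = 4
After iteration 7: temp = 0, active = True, count = 5
After iteration 8: temp = 7, active = True, count = 6
Loop ends.

Final answer: 6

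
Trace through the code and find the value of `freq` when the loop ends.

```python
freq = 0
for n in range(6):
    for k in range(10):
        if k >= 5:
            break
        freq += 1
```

Let's trace through this code step by step.

Initialize: freq = 0
Entering loop: for n in range(6):
After iteration 1: n = 0, freq = 5
After iteration 2: n = 1, freq = 10
After iteration 3: n = 2, freq = 15
After iteration 4: n = 3, freq = 20
After iteration 5: n = 4, freq = 25
After iteration 6: n = 5, freq = 30
Loop ends.

Final answer: 30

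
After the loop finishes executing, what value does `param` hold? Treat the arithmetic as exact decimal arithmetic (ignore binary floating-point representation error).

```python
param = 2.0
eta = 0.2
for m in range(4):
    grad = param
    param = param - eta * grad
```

Let's trace through this code step by step.

Initialize: param = 2.0
Initialize: eta = 0.2
Entering loop: for m in range(4):
After iteration 1: m = 0, param = 1.6, grad = 2.0
After iteration 2: m = 1, param = 1.28, grad = 1.6
After iteration 3: m = 2, param = 1.024, grad = 1.28
After iteration 4: m = 3, param = 0.8192, grad = 1.024
Loop ends.

Final answer: 0.8192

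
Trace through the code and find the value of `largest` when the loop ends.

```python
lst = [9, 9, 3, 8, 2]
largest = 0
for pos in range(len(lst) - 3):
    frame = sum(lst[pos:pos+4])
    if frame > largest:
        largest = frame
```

Let's trace through this code step by step.

Initialize: lst = [9, 9, 3, 8, 2]
Initialize: largest = 0
Entering loop: for pos in range(len(lst) - 3):
After iteration 1: pos = 0, largest = 29, frame = 29
After iteration 2: pos = 1, largest = 29, frame = 22
Loop ends.

Final answer: 29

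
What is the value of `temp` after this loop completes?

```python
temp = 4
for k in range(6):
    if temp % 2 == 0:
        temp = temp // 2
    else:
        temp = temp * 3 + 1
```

Let's trace through this code step by step.

Initialize: temp = 4
Entering loop: for k in range(6):
After iteration 1: k = 0, temp = 2
After iteration 2: k = 1, temp = 1
After iteration 3: k = 2, temp = 4
After iteration 4: k = 3, temp = 2
After iteration 5: k = 4, temp = 1
After iteration 6: k = 5, temp = 4
Loop ends.

Final answer: 4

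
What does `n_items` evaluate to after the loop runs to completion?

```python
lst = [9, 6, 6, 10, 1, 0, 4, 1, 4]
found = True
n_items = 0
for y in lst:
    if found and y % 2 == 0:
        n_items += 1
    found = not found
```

Let's trace through this code step by step.

Initialize: lst = [9, 6, 6, 10, 1, 0, 4, 1, 4]
Initialize: found = True
Initialize: n_items = 0
Entering loop: for y in lst:
After iteration 1: y = 9, found = False, n_items = 0
After iteration 2: y = 6, found = True, n_items = 0
After iteration 3: y = 6, found = False, n_items = 1
After iteration 4: y = 10, found = True, n_items = 1
After iteration 5: y = 1, found = False, n_items = 1
After iteration 6: y = 0, found = True, n_items = 1
After iteration 7: y = 4, found = False, n_items = 2
After iteration 8: y = 1, found = True, n_items = 2
After iteration 9: y = 4, found = False, n_items = 3
Loop ends.

Final answer: 3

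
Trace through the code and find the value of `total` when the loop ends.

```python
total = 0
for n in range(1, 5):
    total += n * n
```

Let's trace through this code step by step.

Initialize: total = 0
Entering loop: for n in range(1, 5):
After iteration 1: n = 1, total = 1
After iteration 2: n = 2, total = 5
After iteration 3: n = 3, total = 14
After iteration 4: n = 4, total = 30
Loop ends.

Final answer: 30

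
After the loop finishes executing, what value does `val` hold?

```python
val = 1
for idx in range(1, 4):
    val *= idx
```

Let's trace through this code step by step.

Initialize: val = 1
Entering loop: for idx in range(1, 4):
After iteration 1: idx = 1, val = 1
After iteration 2: idx = 2, val = 2
After iteration 3: idx = 3, val = 6
Loop ends.

Final answer: 6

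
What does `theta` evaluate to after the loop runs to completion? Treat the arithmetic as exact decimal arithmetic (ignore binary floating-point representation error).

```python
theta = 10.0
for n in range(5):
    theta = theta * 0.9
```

Let's trace through this code step by step.

Initialize: theta = 10.0
Entering loop: for n in range(5):
After iteration 1: n = 0, theta = 9.0
After iteration 2: n = 1, theta = 8.1
After iteration 3: n = 2, theta = 7.29
After iteration 4: n = 3, theta = 6.561
After iteration 5: n = 4, theta = 5.9049
Loop ends.

Final answer: 5.9049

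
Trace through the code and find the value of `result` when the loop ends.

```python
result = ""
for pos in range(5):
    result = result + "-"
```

Let's trace through this code step by step.

Initialize: result = ''
Entering loop: for pos in range(5):
After iteration 1: pos = 0, result = '-'
After iteration 2: pos = 1, result = '--'
After iteration 3: pos = 2, result = '---'
After iteration 4: pos = 3, result = '----'
After iteration 5: pos = 4, result = '-----'
Loop ends.

Final answer: '-----'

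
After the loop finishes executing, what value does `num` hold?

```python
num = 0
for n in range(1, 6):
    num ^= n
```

Let's trace through this code step by step.

Initialize: num = 0
Entering loop: for n in range(1, 6):
After iteration 1: n = 1, num = 1
After iteration 2: n = 2, num = 3
After iteration 3: n = 3, num = 0
After iteration 4: n = 4, num = 4
After iteration 5: n = 5, num = 1
Loop ends.

Final answer: 1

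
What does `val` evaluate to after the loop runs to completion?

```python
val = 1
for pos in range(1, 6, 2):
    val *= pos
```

Let's trace through this code step by step.

Initialize: val = 1
Entering loop: for pos in range(1, 6, 2):
After iteration 1: pos = 1, val = 1
After iteration 2: pos = 3, val = 3
After iteration 3: pos = 5, val = 15
Loop ends.

Final answer: 15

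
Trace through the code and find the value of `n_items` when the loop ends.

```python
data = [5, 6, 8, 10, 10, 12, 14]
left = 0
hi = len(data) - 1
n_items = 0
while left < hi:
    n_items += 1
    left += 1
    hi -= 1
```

Let's trace through this code step by step.

Initialize: data = [5, 6, 8, 10, 10, 12, 14]
Initialize: left = 0
Initialize: hi = 6
Initialize: n_items = 0
Entering loop: while left < hi:
After iteration 1: left = 1, hi = 5, n_items = 1
After iteration 2: left = 2, hi = 4, n_items = 2
After iteration 3: left = 3, hi = 3, n_items = 3
Loop ends.

Final answer: 3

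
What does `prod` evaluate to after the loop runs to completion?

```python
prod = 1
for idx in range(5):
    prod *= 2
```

Let's trace through this code step by step.

Initialize: prod = 1
Entering loop: for idx in range(5):
After iteration 1: idx = 0, prod = 2
After iteration 2: idx = 1, prod = 4
After iteration 3: idx = 2, prod = 8
After iteration 4: idx = 3, prod = 16
After iteration 5: idx = 4, prod = 32
Loop ends.

Final answer: 32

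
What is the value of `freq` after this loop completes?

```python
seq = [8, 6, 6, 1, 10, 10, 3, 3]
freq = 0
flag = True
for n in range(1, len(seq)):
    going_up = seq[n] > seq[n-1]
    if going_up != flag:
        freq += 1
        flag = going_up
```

Let's trace through this code step by step.

Initialize: seq = [8, 6, 6, 1, 10, 10, 3, 3]
Initialize: freq = 0
Initialize: flag = True
Entering loop: for n in range(1, len(seq)):
After iteration 1: n = 1, freq = 1, flag = False, going_up = False
After iteration 2: n = 2, freq = 1, flag = False, going_up = False
After iteration 3: n = 3, freq = 1, flag = False, going_up = False
After iteration 4: n = 4, freq = 2, flag = True, going_up = True
After iteration 5: n = 5, freq = 3, flag = False, going_up = False
After iteration 6: n = 6, freq = 3, flag = False, going_up = False
After iteration 7: n = 7, freq = 3, flag = False, going_up = False
Loop ends.

Final answer: 3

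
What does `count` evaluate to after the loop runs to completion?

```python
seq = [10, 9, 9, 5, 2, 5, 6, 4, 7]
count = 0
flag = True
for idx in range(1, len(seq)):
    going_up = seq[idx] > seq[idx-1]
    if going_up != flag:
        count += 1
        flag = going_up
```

Let's trace through this code step by step.

Initialize: seq = [10, 9, 9, 5, 2, 5, 6, 4, 7]
Initialize: count = 0
Initialize: flag = True
Entering loop: for idx in range(1, len(seq)):
After iteration 1: idx = 1, count = 1, flag = False, going_up = False
After iteration 2: idx = 2, count = 1, flag = False, going_up = False
After iteration 3: idx = 3, count = 1, flag = False, going_up = False
After iteration 4: idx = 4, count = 1, flag = False, going_up = False
After iteration 5: idx = 5, count = 2, flag = True, going_up = True
After iteration 6: idx = 6, count = 2, flag = True, going_up = True
After iteration 7: idx = 7, count = 3, flag = False, going_up = False
After iteration 8: idx = 8, count = 4, flag = True, going_up = True
Loop ends.

Final answer: 4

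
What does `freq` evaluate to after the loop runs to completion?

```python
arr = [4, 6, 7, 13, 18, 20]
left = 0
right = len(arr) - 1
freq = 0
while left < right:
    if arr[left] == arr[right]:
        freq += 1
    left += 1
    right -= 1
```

Let's trace through this code step by step.

Initialize: arr = [4, 6, 7, 13, 18, 20]
Initialize: left = 0
Initialize: right = 5
Initialize: freq = 0
Entering loop: while left < right:
After iteration 1: left = 1, right = 4, freq = 0
After iteration 2: left = 2, right = 3, freq = 0
After iteration 3: left = 3, right = 2, freq = 0
Loop ends.

Final answer: 0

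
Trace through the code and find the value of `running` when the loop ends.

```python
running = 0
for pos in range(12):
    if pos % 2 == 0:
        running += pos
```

Let's trace through this code step by step.

Initialize: running = 0
Entering loop: for pos in range(12):
After iteration 1: pos = 0, running = 0
After iteration 2: pos = 1, running = 0
After iteration 3: pos = 2, running = 2
After iteration 4: pos = 3, running = 2
After iteration 5: pos = 4, running = 6
After iteration 6: pos = 5, running = 6
After iteration 7: pos = 6, running = 12
After iteration 8: pos = 7, running = 12
After iteration 9: pos = 8, running = 20
After iteration 10: pos = 9, running = 20
After iteration 11: pos = 10, running = 30
After iteration 12: pos = 11, running = 30
Loop ends.

Final answer: 30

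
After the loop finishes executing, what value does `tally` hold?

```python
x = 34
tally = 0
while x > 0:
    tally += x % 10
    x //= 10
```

Let's trace through this code step by step.

Initialize: x = 34
Initialize: tally = 0
Entering loop: while x > 0:
After iteration 1: x = 3, tally = 4
After iteration 2: x = 0, tally = 7
Loop ends.

Final answer: 7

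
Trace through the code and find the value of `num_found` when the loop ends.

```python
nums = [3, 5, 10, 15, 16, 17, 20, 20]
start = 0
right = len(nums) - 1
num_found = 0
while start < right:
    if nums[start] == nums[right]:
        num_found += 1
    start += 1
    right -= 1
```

Let's trace through this code step by step.

Initialize: nums = [3, 5, 10, 15, 16, 17, 20, 20]
Initialize: start = 0
Initialize: right = 7
Initialize: num_found = 0
Entering loop: while start < right:
After iteration 1: start = 1, right = 6, num_found = 0
After iteration 2: start = 2, right = 5, num_found = 0
After iteration 3: start = 3, right = 4, num_found = 0
After iteration 4: start = 4, right = 3, num_found = 0
Loop ends.

Final answer: 0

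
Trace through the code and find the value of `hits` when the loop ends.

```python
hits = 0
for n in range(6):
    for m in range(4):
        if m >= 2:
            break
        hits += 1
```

Let's trace through this code step by step.

Initialize: hits = 0
Entering loop: for n in range(6):
After iteration 1: n = 0, hits = 2
After iteration 2: n = 1, hits = 4
After iteration 3: n = 2, hits = 6
After iteration 4: n = 3, hits = 8
After iteration 5: n = 4, hits = 10
After iteration 6: n = 5, hits = 12
Loop ends.

Final answer: 12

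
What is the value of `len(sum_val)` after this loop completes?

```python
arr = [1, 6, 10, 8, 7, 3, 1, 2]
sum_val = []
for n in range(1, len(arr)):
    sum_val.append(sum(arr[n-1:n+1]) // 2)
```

Let's trace through this code step by step.

Initialize: arr = [1, 6, 10, 8, 7, 3, 1, 2]
Initialize: sum_val = []
Entering loop: for n in range(1, len(arr)):
After iteration 1: n = 1, sum_val = [3]
After iteration 2: n = 2, sum_val = [3, 8]
After iteration 3: n = 3, sum_val = [3, 8, 9]
After iteration 4: n = 4, sum_val = [3, 8, 9, 7]
After iteration 5: n = 5, sum_val = [3, 8, 9, 7, 5]
After iteration 6: n = 6, sum_val = [3, 8, 9, 7, 5, 2]
After iteration 7: n = 7, sum_val = [3, 8, 9, 7, 5, 2, 1]
Loop ends.
len(sum_val) = 7

Final answer: 7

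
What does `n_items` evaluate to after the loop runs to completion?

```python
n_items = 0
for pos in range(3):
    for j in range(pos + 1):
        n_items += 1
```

Let's trace through this code step by step.

Initialize: n_items = 0
Entering loop: for pos in range(3):
After iteration 1: pos = 0, n_items = 1, j = 0
After iteration 2: pos = 1, n_items = 3, j = 1
After iteration 3: pos = 2, n_items = 6, j = 2
Loop ends.

Final answer: 6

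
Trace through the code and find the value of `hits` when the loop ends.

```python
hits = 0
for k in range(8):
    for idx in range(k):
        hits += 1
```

Let's trace through this code step by step.

Initialize: hits = 0
Entering loop: for k in range(8):
After iteration 1: k = 0, hits = 0
After iteration 2: k = 1, hits = 1, idx = 0
After iteration 3: k = 2, hits = 3, idx = 1
After iteration 4: k = 3, hits = 6, idx = 2
After iteration 5: k = 4, hits = 10, idx = 3
After iteration 6: k = 5, hits = 15, idx = 4
After iteration 7: k = 6, hits = 21, idx = 5
After iteration 8: k = 7, hits = 28, idx = 6
Loop ends.

Final answer: 28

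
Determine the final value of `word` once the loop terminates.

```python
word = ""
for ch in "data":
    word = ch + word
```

Let's trace through this code step by step.

Initialize: word = ''
Entering loop: for ch in "data":
After iteration 1: ch = 'd', word = 'd'
After iteration 2: ch = 'a', word = 'ad'
After iteration 3: ch = 't', word = 'tad'
After iteration 4: ch = 'a', word = 'atad'
Loop ends.

Final answer: 'atad'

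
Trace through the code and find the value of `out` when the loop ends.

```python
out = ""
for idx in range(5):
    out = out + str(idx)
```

Let's trace through this code step by step.

Initialize: out = ''
Entering loop: for idx in range(5):
After iteration 1: idx = 0, out = '0'
After iteration 2: idx = 1, out = '01'
After iteration 3: idx = 2, out = '012'
After iteration 4: idx = 3, out = '0123'
After iteration 5: idx = 4, out = '01234'
Loop ends.

Final answer: '01234'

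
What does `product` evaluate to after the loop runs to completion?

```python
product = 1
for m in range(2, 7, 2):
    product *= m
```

Let's trace through this code step by step.

Initialize: product = 1
Entering loop: for m in range(2, 7, 2):
After iteration 1: m = 2, product = 2
After iteration 2: m = 4, product = 8
After iteration 3: m = 6, product = 48
Loop ends.

Final answer: 48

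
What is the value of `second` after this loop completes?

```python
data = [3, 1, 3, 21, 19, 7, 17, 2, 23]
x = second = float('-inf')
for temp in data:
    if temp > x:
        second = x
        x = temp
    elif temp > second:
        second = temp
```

Let's trace through this code step by step.

Initialize: data = [3, 1, 3, 21, 19, 7, 17, 2, 23]
Initialize: x = -inf
Initialize: second = -inf
Entering loop: for temp in data:
After iteration 1: temp = 3, x = 3, second = -inf
After iteration 2: temp = 1, x = 3, second = 1
After iteration 3: temp = 3, x = 3, second = 3
After iteration 4: temp = 21, x = 21, second = 3
After iteration 5: temp = 19, x = 21, second = 19
After iteration 6: temp = 7, x = 21, second = 19
After iteration 7: temp = 17, x = 21, second = 19
After iteration 8: temp = 2, x = 21, second = 19
After iteration 9: temp = 23, x = 23, second = 21
Loop ends.

Final answer: 21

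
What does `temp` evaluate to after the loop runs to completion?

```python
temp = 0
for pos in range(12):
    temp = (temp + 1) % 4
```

Let's trace through this code step by step.

Initialize: temp = 0
Entering loop: for pos in range(12):
After iteration 1: pos = 0, temp = 1
After iteration 2: pos = 1, temp = 2
After iteration 3: pos = 2, temp = 3
After iteration 4: pos = 3, temp = 0
After iteration 5: pos = 4, temp = 1
After iteration 6: pos = 5, temp = 2
After iteration 7: pos = 6, temp = 3
After iteration 8: pos = 7, temp = 0
After iteration 9: pos = 8, temp = 1
After iteration 10: pos = 9, temp = 2
After iteration 11: pos = 10, temp = 3
After iteration 12: pos = 11, temp = 0
Loop ends.

Final answer: 0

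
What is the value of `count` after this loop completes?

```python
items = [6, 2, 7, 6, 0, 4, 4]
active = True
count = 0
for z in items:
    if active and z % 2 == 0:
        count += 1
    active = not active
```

Let's trace through this code step by step.

Initialize: items = [6, 2, 7, 6, 0, 4, 4]
Initialize: active = True
Initialize: count = 0
Entering loop: for z in items:
After iteration 1: z = 6, active = False, count = 1
After iteration 2: z = 2, active = True, count = 1
After iteration 3: z = 7, active = False, count = 1
After iteration 4: z = 6, active = True, count = 1
After iteration 5: z = 0, active = False, count = 2
After iteration 6: z = 4, active = True, count = 2
After iteration 7: z = 4, active = False, count = 3
Loop ends.

Final answer: 3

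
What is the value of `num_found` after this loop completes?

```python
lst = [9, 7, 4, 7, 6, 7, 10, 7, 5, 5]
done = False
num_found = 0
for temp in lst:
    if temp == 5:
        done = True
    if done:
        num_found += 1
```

Let's trace through this code step by step.

Initialize: lst = [9, 7, 4, 7, 6, 7, 10, 7, 5, 5]
Initialize: done = False
Initialize: num_found = 0
Entering loop: for temp in lst:
After iteration 1: temp = 9, done = False, num_found = 0
After iteration 2: temp = 7, done = False, num_found = 0
After iteration 3: temp = 4, done = False, num_found = 0
After iteration 4: temp = 7, done = False, num_found = 0
After iteration 5: temp = 6, done = False, num_found = 0
After iteration 6: temp = 7, done = False, num_found = 0
After iteration 7: temp = 10, done = False, num_found = 0
After iteration 8: temp = 7, done = False, num_found = 0
After iteration 9: temp = 5, done = True, num_found = 1
After iteration 10: temp = 5, done = True, num_found = 2
Loop ends.

Final answer: 2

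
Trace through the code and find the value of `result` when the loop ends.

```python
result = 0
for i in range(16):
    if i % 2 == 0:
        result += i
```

Let's trace through this code step by step.

Initialize: result = 0
Entering loop: for i in range(16):
After iteration 1: i = 0, result = 0
After iteration 2: i = 1, result = 0
After iteration 3: i = 2, result = 2
After iteration 4: i = 3, result = 2
After iteration 5: i = 4, result = 6
After iteration 6: i = 5, result = 6
After iteration 7: i = 6, result = 12
After iteration 8: i = 7, result = 12
After iteration 9: i = 8, result = 20
After iteration 10: i = 9, result = 20
After iteration 11: i = 10, result = 30
After iteration 12: i = 11, result = 30
After iteration 13: i = 12, result = 42
After iteration 14: i = 13, result = 42
After iteration 15: i = 14, result = 56
After iteration 16: i = 15, result = 56
Loop ends.

Final answer: 56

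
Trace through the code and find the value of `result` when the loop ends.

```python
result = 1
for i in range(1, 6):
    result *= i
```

Let's trace through this code step by step.

Initialize: result = 1
Entering loop: for i in range(1, 6):
After iteration 1: i = 1, result = 1
After iteration 2: i = 2, result = 2
After iteration 3: i = 3, result = 6
After iteration 4: i = 4, result = 24
After iteration 5: i = 5, result = 120
Loop ends.

Final answer: 120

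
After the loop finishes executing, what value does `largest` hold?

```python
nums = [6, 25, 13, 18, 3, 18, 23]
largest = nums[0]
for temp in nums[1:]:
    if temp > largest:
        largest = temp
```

Let's trace through this code step by step.

Initialize: nums = [6, 25, 13, 18, 3, 18, 23]
Initialize: largest = 6
Entering loop: for temp in nums[1:]:
After iteration 1: temp = 25, largest = 25
After iteration 2: temp = 13, largest = 25
After iteration 3: temp = 18, largest = 25
After iteration 4: temp = 3, largest = 25
After iteration 5: temp = 18, largest = 25
After iteration 6: temp = 23, largest = 25
Loop ends.

Final answer: 25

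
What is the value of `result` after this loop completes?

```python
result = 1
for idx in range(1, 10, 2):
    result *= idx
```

Let's trace through this code step by step.

Initialize: result = 1
Entering loop: for idx in range(1, 10, 2):
After iteration 1: idx = 1, result = 1
After iteration 2: idx = 3, result = 3
After iteration 3: idx = 5, result = 15
After iteration 4: idx = 7, result = 105
After iteration 5: idx = 9, result = 945
Loop ends.

Final answer: 945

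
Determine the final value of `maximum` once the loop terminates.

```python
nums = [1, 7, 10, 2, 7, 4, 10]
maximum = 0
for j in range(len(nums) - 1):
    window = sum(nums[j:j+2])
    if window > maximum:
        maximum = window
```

Let's trace through this code step by step.

Initialize: nums = [1, 7, 10, 2, 7, 4, 10]
Initialize: maximum = 0
Entering loop: for j in range(len(nums) - 1):
After iteration 1: j = 0, maximum = 8, window = 8
After iteration 2: j = 1, maximum = 17, window = 17
After iteration 3: j = 2, maximum = 17, window = 12
After iteration 4: j = 3, maximum = 17, window = 9
After iteration 5: j = 4, maximum = 17, window = 11
After iteration 6: j = 5, maximum = 17, window = 14
Loop ends.

Final answer: 17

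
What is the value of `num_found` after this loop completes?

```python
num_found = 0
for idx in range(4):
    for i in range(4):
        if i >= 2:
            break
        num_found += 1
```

Let's trace through this code step by step.

Initialize: num_found = 0
Entering loop: for idx in range(4):
After iteration 1: idx = 0, num_found = 2
After iteration 2: idx = 1, num_found = 4
After iteration 3: idx = 2, num_found = 6
After iteration 4: idx = 3, num_found = 8
Loop ends.

Final answer: 8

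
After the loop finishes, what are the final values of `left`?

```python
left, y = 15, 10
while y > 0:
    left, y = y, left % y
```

Let's trace through this code step by step.

Initialize: left = 15
Initialize: y = 10
Entering loop: while y > 0:
After iteration 1: left = 10, y = 5
After iteration 2: left = 5, y = 0
Loop ends.

Final answer: 5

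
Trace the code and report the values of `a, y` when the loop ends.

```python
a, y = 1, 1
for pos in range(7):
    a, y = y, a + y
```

Let's trace through this code step by step.

Initialize: a = 1
Initialize: y = 1
Entering loop: for pos in range(7):
After iteration 1: pos = 0, a = 1, y = 2
After iteration 2: pos = 1, a = 2, y = 3
After iteration 3: pos = 2, a = 3, y = 5
After iteration 4: pos = 3, a = 5, y = 8
After iteration 5: pos = 4, a = 8, y = 13
After iteration 6: pos = 5, a = 13, y = 21
After iteration 7: pos = 6, a = 21, y = 34
Loop ends.

Final answer: 21, 34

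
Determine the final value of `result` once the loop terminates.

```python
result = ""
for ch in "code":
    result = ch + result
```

Let's trace through this code step by step.

Initialize: result = ''
Entering loop: for ch in "code":
After iteration 1: ch = 'c', result = 'c'
After iteration 2: ch = 'o', result = 'oc'
After iteration 3: ch = 'd', result = 'doc'
After iteration 4: ch = 'e', result = 'edoc'
Loop ends.

Final answer: 'edoc'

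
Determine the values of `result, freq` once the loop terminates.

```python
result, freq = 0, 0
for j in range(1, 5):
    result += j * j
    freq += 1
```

Let's trace through this code step by step.

Initialize: result = 0
Initialize: freq = 0
Entering loop: for j in range(1, 5):
After iteration 1: j = 1, result = 1, freq = 1
After iteration 2: j = 2, result = 5, freq = 2
After iteration 3: j = 3, result = 14, freq = 3
After iteration 4: j = 4, result = 30, freq = 4
Loop ends.

Final answer: 30, 4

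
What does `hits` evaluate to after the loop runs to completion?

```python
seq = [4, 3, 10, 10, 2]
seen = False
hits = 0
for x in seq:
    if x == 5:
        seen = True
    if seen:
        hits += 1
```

Let's trace through this code step by step.

Initialize: seq = [4, 3, 10, 10, 2]
Initialize: seen = False
Initialize: hits = 0
Entering loop: for x in seq:
After iteration 1: x = 4, hits = 0
After iteration 2: x = 3, hits = 0
After iteration 3: x = 10, hits = 0
After iteration 4: x = 10, hits = 0
After iteration 5: x = 2, hits = 0
Loop ends.

Final answer: 0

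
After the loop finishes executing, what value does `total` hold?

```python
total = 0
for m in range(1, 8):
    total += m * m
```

Let's trace through this code step by step.

Initialize: total = 0
Entering loop: for m in range(1, 8):
After iteration 1: m = 1, total = 1
After iteration 2: m = 2, total = 5
After iteration 3: m = 3, total = 14
After iteration 4: m = 4, total = 30
After iteration 5: m = 5, total = 55
After iteration 6: m = 6, total = 91
After iteration 7: m = 7, total = 140
Loop ends.

Final answer: 140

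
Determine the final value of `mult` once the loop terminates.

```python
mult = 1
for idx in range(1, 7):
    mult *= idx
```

Let's trace through this code step by step.

Initialize: mult = 1
Entering loop: for idx in range(1, 7):
After iteration 1: idx = 1, mult = 1
After iteration 2: idx = 2, mult = 2
After iteration 3: idx = 3, mult = 6
After iteration 4: idx = 4, mult = 24
After iteration 5: idx = 5, mult = 120
After iteration 6: idx = 6, mult = 720
Loop ends.

Final answer: 720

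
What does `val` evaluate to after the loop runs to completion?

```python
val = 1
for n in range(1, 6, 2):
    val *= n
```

Let's trace through this code step by step.

Initialize: val = 1
Entering loop: for n in range(1, 6, 2):
After iteration 1: n = 1, val = 1
After iteration 2: n = 3, val = 3
After iteration 3: n = 5, val = 15
Loop ends.

Final answer: 15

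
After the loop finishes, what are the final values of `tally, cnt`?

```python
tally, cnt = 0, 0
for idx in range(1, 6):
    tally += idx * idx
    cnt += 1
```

Let's trace through this code step by step.

Initialize: tally = 0
Initialize: cnt = 0
Entering loop: for idx in range(1, 6):
After iteration 1: idx = 1, tally = 1, cnt = 1
After iteration 2: idx = 2, tally = 5, cnt = 2
After iteration 3: idx = 3, tally = 14, cnt = 3
After iteration 4: idx = 4, tally = 30, cnt = 4
After iteration 5: idx = 5, tally = 55, cnt = 5
Loop ends.

Final answer: 55, 5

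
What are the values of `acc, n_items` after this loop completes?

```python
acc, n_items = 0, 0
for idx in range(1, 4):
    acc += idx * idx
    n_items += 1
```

Let's trace through this code step by step.

Initialize: acc = 0
Initialize: n_items = 0
Entering loop: for idx in range(1, 4):
After iteration 1: idx = 1, acc = 1, n_items = 1
After iteration 2: idx = 2, acc = 5, n_items = 2
After iteration 3: idx = 3, acc = 14, n_items = 3
Loop ends.

Final answer: 14, 3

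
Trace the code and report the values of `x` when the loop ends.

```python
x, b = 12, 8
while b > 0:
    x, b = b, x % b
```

Let's trace through this code step by step.

Initialize: x = 12
Initialize: b = 8
Entering loop: while b > 0:
After iteration 1: x = 8, b = 4
After iteration 2: x = 4, b = 0
Loop ends.

Final answer: 4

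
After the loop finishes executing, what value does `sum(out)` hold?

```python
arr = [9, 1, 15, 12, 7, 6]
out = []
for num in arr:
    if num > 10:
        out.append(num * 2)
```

Let's trace through this code step by step.

Initialize: arr = [9, 1, 15, 12, 7, 6]
Initialize: out = []
Entering loop: for num in arr:
After iteration 1: num = 9, out = []
After iteration 2: num = 1, out = []
After iteration 3: num = 15, out = [30]
After iteration 4: num = 12, out = [30, 24]
After iteration 5: num = 7, out = [30, 24]
After iteration 6: num = 6, out = [30, 24]
Loop ends.
sum(out) = 54

Final answer: 54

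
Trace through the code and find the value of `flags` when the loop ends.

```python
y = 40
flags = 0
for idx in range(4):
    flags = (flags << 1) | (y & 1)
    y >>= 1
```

Let's trace through this code step by step.

Initialize: y = 40
Initialize: flags = 0
Entering loop: for idx in range(4):
After iteration 1: idx = 0, y = 20, flags = 0
After iteration 2: idx = 1, y = 10, flags = 0
After iteration 3: idx = 2, y = 5, flags = 0
After iteration 4: idx = 3, y = 2, flags = 1
Loop ends.

Final answer: 1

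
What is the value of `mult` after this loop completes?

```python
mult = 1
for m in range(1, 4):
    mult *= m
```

Let's trace through this code step by step.

Initialize: mult = 1
Entering loop: for m in range(1, 4):
After iteration 1: m = 1, mult = 1
After iteration 2: m = 2, mult = 2
After iteration 3: m = 3, mult = 6
Loop ends.

Final answer: 6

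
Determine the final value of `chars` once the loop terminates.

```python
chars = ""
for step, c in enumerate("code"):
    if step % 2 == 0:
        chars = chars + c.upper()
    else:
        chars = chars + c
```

Let's trace through this code step by step.

Initialize: chars = ''
Entering loop: for step, c in enumerate("code"):
After iteration 1: step = 0, c = 'c', chars = 'C'
After iteration 2: step = 1, c = 'o', chars = 'Co'
After iteration 3: step = 2, c = 'd', chars = 'CoD'
After iteration 4: step = 3, c = 'e', chars = 'CoDe'
Loop ends.

Final answer: 'CoDe'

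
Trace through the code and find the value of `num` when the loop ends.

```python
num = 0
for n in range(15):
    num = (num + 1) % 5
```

Let's trace through this code step by step.

Initialize: num = 0
Entering loop: for n in range(15):
After iteration 1: n = 0, num = 1
After iteration 2: n = 1, num = 2
After iteration 3: n = 2, num = 3
After iteration 4: n = 3, num = 4
After iteration 5: n = 4, num = 0
After iteration 6: n = 5, num = 1
After iteration 7: n = 6, num = 2
After iteration 8: n = 7, num = 3
After iteration 9: n = 8, num = 4
After iteration 10: n = 9, num = 0
After iteration 11: n = 10, num = 1
After iteration 12: n = 11, num = 2
After iteration 13: n = 12, num = 3
After iteration 14: n = 13, num = 4
After iteration 15: n = 14, num = 0
Loop ends.

Final answer: 0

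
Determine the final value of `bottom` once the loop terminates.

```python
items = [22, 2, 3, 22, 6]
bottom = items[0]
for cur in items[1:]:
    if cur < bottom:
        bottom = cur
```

Let's trace through this code step by step.

Initialize: items = [22, 2, 3, 22, 6]
Initialize: bottom = 22
Entering loop: for cur in items[1:]:
After iteration 1: cur = 2, bottom = 2
After iteration 2: cur = 3, bottom = 2
After iteration 3: cur = 22, bottom = 2
After iteration 4: cur = 6, bottom = 2
Loop ends.

Final answer: 2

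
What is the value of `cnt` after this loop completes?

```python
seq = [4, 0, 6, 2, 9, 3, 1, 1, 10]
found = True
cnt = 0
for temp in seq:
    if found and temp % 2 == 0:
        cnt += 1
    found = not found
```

Let's trace through this code step by step.

Initialize: seq = [4, 0, 6, 2, 9, 3, 1, 1, 10]
Initialize: found = True
Initialize: cnt = 0
Entering loop: for temp in seq:
After iteration 1: temp = 4, found = False, cnt = 1
After iteration 2: temp = 0, found = True, cnt = 1
After iteration 3: temp = 6, found = False, cnt = 2
After iteration 4: temp = 2, found = True, cnt = 2
After iteration 5: temp = 9, found = False, cnt = 2
After iteration 6: temp = 3, found = True, cnt = 2
After iteration 7: temp = 1, found = False, cnt = 2
After iteration 8: temp = 1, found = True, cnt = 2
After iteration 9: temp = 10, found = False, cnt = 3
Loop ends.

Final answer: 3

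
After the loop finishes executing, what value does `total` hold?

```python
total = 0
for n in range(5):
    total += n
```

Let's trace through this code step by step.

Initialize: total = 0
Entering loop: for n in range(5):
After iteration 1: n = 0, total = 0
After iteration 2: n = 1, total = 1
After iteration 3: n = 2, total = 3
After iteration 4: n = 3, total = 6
After iteration 5: n = 4, total = 10
Loop ends.

Final answer: 10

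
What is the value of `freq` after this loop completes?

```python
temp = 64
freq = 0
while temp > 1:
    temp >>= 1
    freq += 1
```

Let's trace through this code step by step.

Initialize: temp = 64
Initialize: freq = 0
Entering loop: while temp > 1:
After iteration 1: temp = 32, freq = 1
After iteration 2: temp = 16, freq = 2
After iteration 3: temp = 8, freq = 3
After iteration 4: temp = 4, freq = 4
After iteration 5: temp = 2, freq = 5
After iteration 6: temp = 1, freq = 6
Loop ends.

Final answer: 6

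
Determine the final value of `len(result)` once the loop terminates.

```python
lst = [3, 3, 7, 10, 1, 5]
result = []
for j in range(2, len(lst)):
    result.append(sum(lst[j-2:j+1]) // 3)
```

Let's trace through this code step by step.

Initialize: lst = [3, 3, 7, 10, 1, 5]
Initialize: result = []
Entering loop: for j in range(2, len(lst)):
After iteration 1: j = 2, result = [4]
After iteration 2: j = 3, result = [4, 6]
After iteration 3: j = 4, result = [4, 6, 6]
After iteration 4: j = 5, result = [4, 6, 6, 5]
Loop ends.
len(result) = 4

Final answer: 4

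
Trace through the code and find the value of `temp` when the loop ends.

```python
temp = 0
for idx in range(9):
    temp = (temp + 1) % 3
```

Let's trace through this code step by step.

Initialize: temp = 0
Entering loop: for idx in range(9):
After iteration 1: idx = 0, temp = 1
After iteration 2: idx = 1, temp = 2
After iteration 3: idx = 2, temp = 0
After iteration 4: idx = 3, temp = 1
After iteration 5: idx = 4, temp = 2
After iteration 6: idx = 5, temp = 0
After iteration 7: idx = 6, temp = 1
After iteration 8: idx = 7, temp = 2
After iteration 9: idx = 8, temp = 0
Loop ends.

Final answer: 0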